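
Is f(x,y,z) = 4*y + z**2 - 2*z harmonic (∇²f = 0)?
No, ∇²f = 2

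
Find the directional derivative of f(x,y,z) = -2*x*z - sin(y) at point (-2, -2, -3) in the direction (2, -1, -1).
sqrt(6)*(cos(2) + 8)/6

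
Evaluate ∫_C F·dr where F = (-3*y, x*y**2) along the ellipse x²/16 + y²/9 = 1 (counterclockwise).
63*pi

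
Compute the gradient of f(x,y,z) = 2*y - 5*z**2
(0, 2, -10*z)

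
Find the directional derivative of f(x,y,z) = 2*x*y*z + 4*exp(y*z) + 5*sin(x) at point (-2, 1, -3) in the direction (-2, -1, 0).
sqrt(5)*(12/5 - 2*exp(3)*cos(2))*exp(-3)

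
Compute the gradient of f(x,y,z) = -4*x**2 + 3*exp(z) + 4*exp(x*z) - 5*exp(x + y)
(-8*x + 4*z*exp(x*z) - 5*exp(x + y), -5*exp(x + y), 4*x*exp(x*z) + 3*exp(z))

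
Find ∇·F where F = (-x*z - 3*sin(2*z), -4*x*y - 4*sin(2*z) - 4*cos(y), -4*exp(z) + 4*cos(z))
-4*x - z - 4*exp(z) + 4*sin(y) - 4*sin(z)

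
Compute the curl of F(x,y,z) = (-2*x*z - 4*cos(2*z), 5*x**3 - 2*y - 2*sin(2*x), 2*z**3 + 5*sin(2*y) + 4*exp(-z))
(10*cos(2*y), -2*x + 8*sin(2*z), 15*x**2 - 4*cos(2*x))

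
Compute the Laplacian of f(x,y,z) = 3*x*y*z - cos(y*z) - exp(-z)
((y**2 + z**2)*exp(z)*cos(y*z) - 1)*exp(-z)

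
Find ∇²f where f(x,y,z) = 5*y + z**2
2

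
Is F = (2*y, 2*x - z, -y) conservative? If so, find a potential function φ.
Yes, F is conservative. φ = y*(2*x - z)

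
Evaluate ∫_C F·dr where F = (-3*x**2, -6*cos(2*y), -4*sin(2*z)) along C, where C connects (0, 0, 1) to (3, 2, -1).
-27 - 3*sin(4)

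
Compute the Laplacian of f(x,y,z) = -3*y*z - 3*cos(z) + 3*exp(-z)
3*cos(z) + 3*exp(-z)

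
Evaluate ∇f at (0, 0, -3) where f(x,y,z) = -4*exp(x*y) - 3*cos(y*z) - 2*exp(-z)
(0, 0, 2*exp(3))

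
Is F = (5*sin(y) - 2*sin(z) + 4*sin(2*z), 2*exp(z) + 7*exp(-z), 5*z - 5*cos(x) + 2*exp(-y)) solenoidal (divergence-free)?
No, ∇·F = 5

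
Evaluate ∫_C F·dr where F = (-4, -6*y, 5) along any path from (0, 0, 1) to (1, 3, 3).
-21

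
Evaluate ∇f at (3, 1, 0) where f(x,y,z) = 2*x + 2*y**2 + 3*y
(2, 7, 0)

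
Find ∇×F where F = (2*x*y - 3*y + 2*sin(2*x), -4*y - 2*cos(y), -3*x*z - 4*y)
(-4, 3*z, 3 - 2*x)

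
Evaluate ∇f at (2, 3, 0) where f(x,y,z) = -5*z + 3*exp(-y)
(0, -3*exp(-3), -5)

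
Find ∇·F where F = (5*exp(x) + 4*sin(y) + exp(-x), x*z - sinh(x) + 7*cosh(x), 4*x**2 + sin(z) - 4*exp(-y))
5*exp(x) + cos(z) - exp(-x)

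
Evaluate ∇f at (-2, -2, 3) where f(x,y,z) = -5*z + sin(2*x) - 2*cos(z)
(2*cos(4), 0, -5 + 2*sin(3))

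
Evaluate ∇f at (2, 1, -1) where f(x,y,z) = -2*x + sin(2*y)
(-2, 2*cos(2), 0)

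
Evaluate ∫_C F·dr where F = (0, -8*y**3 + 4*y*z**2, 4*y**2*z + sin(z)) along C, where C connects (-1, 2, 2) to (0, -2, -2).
0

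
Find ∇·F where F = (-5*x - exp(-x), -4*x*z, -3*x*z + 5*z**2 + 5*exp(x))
-3*x + 10*z - 5 + exp(-x)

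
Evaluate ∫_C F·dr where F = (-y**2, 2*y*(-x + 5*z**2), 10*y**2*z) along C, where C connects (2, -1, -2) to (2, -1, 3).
25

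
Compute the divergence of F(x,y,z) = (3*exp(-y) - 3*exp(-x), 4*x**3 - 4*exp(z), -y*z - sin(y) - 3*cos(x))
-y + 3*exp(-x)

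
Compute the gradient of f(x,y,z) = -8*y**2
(0, -16*y, 0)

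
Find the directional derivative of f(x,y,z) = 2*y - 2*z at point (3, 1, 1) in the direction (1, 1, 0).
sqrt(2)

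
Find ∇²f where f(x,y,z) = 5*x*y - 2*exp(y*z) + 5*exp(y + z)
-2*y**2*exp(y*z) - 2*z**2*exp(y*z) + 10*exp(y + z)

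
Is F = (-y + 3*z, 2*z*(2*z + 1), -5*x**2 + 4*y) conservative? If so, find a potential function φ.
No, ∇×F = (2 - 8*z, 10*x + 3, 1) ≠ 0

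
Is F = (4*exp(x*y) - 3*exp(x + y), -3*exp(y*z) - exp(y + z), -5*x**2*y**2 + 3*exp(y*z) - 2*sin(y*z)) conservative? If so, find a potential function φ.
No, ∇×F = (-10*x**2*y + 3*y*exp(y*z) + 3*z*exp(y*z) - 2*z*cos(y*z) + exp(y + z), 10*x*y**2, -4*x*exp(x*y) + 3*exp(x + y)) ≠ 0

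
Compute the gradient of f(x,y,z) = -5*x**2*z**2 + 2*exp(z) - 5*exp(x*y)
(-10*x*z**2 - 5*y*exp(x*y), -5*x*exp(x*y), -10*x**2*z + 2*exp(z))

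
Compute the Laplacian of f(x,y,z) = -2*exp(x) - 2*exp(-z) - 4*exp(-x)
-2*exp(x) - 2*exp(-z) - 4*exp(-x)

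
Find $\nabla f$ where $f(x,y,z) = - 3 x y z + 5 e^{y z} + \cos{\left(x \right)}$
(-3*y*z - sin(x), z*(-3*x + 5*exp(y*z)), y*(-3*x + 5*exp(y*z)))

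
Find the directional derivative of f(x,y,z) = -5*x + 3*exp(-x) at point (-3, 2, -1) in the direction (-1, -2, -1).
sqrt(6)*(5 + 3*exp(3))/6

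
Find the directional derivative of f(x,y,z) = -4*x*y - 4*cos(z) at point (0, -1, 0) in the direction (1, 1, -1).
4*sqrt(3)/3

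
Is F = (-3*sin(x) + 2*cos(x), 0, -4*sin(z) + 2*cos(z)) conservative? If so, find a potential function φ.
Yes, F is conservative. φ = 2*sin(x) + 2*sin(z) + 3*cos(x) + 4*cos(z)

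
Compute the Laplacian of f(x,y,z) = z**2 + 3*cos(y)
2 - 3*cos(y)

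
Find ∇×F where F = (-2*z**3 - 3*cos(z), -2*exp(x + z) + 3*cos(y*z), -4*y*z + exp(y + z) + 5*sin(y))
(3*y*sin(y*z) - 4*z + 2*exp(x + z) + exp(y + z) + 5*cos(y), -6*z**2 + 3*sin(z), -2*exp(x + z))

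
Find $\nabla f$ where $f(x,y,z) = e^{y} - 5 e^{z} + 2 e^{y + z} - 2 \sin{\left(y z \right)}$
(0, -2*z*cos(y*z) + exp(y) + 2*exp(y + z), -2*y*cos(y*z) - 5*exp(z) + 2*exp(y + z))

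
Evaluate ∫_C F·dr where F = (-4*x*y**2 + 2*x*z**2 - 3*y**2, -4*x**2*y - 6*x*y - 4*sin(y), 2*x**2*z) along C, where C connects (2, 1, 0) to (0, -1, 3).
14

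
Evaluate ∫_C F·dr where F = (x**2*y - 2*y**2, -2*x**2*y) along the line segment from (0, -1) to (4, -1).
-88/3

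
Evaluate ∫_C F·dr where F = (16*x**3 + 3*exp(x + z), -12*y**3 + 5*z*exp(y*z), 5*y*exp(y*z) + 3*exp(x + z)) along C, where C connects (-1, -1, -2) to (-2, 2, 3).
-5*exp(2) - 3*exp(-3) + 3*E + 15 + 5*exp(6)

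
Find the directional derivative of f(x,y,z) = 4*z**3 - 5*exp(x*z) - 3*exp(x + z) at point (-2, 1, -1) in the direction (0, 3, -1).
sqrt(10)*(-10*exp(5) - 12*exp(3) + 3)*exp(-3)/10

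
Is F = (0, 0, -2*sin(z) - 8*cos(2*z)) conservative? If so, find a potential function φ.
Yes, F is conservative. φ = -4*sin(2*z) + 2*cos(z)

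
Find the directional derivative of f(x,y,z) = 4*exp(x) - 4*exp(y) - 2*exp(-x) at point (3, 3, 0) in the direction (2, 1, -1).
4*sqrt(6)*cosh(3)/3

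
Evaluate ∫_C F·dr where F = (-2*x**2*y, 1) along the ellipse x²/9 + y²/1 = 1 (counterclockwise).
27*pi/2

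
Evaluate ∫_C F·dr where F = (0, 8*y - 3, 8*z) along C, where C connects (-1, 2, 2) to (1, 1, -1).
-21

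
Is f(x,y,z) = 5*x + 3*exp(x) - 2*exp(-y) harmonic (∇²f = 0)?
No, ∇²f = 3*exp(x) - 2*exp(-y)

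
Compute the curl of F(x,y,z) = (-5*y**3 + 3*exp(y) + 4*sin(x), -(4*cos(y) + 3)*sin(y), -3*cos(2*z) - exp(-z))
(0, 0, 15*y**2 - 3*exp(y))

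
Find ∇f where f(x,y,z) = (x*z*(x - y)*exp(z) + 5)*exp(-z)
(z*(2*x - y), -x*z, x**2 - x*y - 5*exp(-z))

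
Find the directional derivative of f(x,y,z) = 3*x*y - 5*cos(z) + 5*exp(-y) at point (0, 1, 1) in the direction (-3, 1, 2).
sqrt(14)*(-5 + E*(-9 + 10*sin(1)))*exp(-1)/14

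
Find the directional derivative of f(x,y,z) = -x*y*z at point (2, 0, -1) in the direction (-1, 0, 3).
0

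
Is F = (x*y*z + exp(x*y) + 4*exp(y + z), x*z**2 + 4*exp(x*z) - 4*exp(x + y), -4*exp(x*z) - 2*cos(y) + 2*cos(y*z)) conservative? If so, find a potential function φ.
No, ∇×F = (-2*x*z - 4*x*exp(x*z) - 2*z*sin(y*z) + 2*sin(y), x*y + 4*z*exp(x*z) + 4*exp(y + z), -x*z - x*exp(x*y) + z**2 + 4*z*exp(x*z) - 4*exp(x + y) - 4*exp(y + z)) ≠ 0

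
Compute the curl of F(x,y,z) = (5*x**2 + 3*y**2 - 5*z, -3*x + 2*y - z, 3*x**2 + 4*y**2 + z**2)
(8*y + 1, -6*x - 5, -6*y - 3)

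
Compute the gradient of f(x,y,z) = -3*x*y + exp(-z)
(-3*y, -3*x, -exp(-z))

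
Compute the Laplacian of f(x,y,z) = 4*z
0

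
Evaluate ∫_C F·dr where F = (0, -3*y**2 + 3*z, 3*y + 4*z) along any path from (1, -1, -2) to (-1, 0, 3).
3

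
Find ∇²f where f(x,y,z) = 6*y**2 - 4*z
12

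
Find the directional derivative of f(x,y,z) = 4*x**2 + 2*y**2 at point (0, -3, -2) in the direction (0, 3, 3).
-6*sqrt(2)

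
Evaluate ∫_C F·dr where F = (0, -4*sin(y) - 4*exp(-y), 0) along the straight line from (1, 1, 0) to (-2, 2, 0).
-4*cos(1) + 4*cos(2) - 4*exp(-1) + 4*exp(-2)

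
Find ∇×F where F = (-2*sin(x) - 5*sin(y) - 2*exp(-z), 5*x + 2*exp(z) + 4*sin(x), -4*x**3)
(-2*exp(z), 12*x**2 + 2*exp(-z), 4*cos(x) + 5*cos(y) + 5)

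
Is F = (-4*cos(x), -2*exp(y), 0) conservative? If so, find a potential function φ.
Yes, F is conservative. φ = -2*exp(y) - 4*sin(x)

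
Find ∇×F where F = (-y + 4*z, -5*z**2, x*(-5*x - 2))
(10*z, 10*x + 6, 1)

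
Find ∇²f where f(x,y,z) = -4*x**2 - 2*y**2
-12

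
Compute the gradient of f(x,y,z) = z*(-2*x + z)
(-2*z, 0, -2*x + 2*z)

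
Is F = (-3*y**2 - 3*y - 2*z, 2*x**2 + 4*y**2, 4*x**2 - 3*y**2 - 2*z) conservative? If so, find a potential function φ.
No, ∇×F = (-6*y, -8*x - 2, 4*x + 6*y + 3) ≠ 0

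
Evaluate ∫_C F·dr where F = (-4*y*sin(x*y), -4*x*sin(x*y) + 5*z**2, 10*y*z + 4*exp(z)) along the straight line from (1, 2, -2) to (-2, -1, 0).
-36 - 4*exp(-2)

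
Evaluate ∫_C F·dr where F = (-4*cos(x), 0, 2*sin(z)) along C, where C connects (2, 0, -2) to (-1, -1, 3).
2*cos(2) - 2*cos(3) + 4*sin(1) + 4*sin(2)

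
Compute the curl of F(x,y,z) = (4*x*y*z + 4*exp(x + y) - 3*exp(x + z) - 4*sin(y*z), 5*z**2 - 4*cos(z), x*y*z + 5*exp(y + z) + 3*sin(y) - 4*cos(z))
(x*z - 10*z + 5*exp(y + z) - 4*sin(z) + 3*cos(y), 4*x*y - y*z - 4*y*cos(y*z) - 3*exp(x + z), -4*x*z + 4*z*cos(y*z) - 4*exp(x + y))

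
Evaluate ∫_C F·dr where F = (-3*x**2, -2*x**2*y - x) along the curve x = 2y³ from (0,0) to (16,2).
-4360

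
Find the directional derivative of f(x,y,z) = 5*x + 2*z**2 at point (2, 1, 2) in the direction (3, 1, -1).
7*sqrt(11)/11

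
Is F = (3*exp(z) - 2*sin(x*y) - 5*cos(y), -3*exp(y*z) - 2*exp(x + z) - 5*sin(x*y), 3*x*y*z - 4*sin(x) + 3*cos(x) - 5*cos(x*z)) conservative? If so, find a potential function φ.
No, ∇×F = (3*x*z + 3*y*exp(y*z) + 2*exp(x + z), -3*y*z - 5*z*sin(x*z) + 3*exp(z) + 3*sin(x) + 4*cos(x), 2*x*cos(x*y) - 5*y*cos(x*y) - 2*exp(x + z) - 5*sin(y)) ≠ 0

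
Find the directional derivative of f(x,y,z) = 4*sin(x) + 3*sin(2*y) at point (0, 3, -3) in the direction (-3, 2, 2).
12*sqrt(17)*(-1 + cos(6))/17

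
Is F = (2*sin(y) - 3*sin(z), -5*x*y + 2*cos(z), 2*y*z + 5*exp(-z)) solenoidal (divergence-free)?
No, ∇·F = -5*x + 2*y - 5*exp(-z)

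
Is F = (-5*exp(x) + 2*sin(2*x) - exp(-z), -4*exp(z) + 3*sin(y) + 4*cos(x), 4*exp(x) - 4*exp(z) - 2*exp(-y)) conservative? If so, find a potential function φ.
No, ∇×F = (4*exp(z) + 2*exp(-y), -4*exp(x) + exp(-z), -4*sin(x)) ≠ 0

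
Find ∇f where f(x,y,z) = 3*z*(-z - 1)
(0, 0, -6*z - 3)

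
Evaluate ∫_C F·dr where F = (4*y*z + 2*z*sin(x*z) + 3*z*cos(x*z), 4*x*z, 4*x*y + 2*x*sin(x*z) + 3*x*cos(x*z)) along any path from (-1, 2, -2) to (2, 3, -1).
-40 - 6*sin(2)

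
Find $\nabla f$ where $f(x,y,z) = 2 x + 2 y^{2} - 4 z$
(2, 4*y, -4)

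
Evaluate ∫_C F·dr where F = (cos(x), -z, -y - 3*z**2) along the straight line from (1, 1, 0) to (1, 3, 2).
-14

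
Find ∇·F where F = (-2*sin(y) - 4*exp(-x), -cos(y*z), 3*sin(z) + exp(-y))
z*sin(y*z) + 3*cos(z) + 4*exp(-x)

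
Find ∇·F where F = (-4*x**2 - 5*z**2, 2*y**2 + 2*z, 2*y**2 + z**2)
-8*x + 4*y + 2*z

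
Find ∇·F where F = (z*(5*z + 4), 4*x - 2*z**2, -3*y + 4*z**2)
8*z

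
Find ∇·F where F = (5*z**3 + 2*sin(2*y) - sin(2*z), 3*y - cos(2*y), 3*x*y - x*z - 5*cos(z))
-x + 2*sin(2*y) + 5*sin(z) + 3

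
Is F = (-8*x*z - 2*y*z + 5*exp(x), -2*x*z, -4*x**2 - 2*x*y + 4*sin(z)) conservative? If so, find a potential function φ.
Yes, F is conservative. φ = -4*x**2*z - 2*x*y*z + 5*exp(x) - 4*cos(z)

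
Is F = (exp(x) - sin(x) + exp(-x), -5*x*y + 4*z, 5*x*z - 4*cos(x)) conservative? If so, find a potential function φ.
No, ∇×F = (-4, -5*z - 4*sin(x), -5*y) ≠ 0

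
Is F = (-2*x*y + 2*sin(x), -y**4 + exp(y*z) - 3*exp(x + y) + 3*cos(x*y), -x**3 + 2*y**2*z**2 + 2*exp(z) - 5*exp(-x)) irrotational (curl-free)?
No, ∇×F = (y*(4*z**2 - exp(y*z)), 3*x**2 - 5*exp(-x), 2*x - 3*y*sin(x*y) - 3*exp(x + y))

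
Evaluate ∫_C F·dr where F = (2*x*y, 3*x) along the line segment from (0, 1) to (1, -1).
-10/3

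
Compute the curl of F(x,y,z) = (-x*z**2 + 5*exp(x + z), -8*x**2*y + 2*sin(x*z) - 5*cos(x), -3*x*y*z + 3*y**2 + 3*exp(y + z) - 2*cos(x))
(-3*x*z - 2*x*cos(x*z) + 6*y + 3*exp(y + z), -2*x*z + 3*y*z + 5*exp(x + z) - 2*sin(x), -16*x*y + 2*z*cos(x*z) + 5*sin(x))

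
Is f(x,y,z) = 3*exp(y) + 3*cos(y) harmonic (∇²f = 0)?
No, ∇²f = 3*exp(y) - 3*cos(y)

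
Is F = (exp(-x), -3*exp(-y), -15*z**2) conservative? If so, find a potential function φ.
Yes, F is conservative. φ = -5*z**3 + 3*exp(-y) - exp(-x)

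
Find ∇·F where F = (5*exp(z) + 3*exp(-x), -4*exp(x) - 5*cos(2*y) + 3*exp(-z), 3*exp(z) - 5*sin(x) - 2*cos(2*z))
3*exp(z) + 10*sin(2*y) + 4*sin(2*z) - 3*exp(-x)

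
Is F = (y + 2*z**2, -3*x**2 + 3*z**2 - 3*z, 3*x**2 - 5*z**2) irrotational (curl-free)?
No, ∇×F = (3 - 6*z, -6*x + 4*z, -6*x - 1)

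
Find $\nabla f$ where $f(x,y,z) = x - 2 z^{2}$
(1, 0, -4*z)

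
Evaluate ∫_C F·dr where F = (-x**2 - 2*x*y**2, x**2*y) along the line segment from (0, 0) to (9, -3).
-1701/4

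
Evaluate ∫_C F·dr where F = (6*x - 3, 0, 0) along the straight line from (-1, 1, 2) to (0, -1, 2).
-6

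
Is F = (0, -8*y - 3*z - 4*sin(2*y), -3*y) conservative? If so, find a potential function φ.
Yes, F is conservative. φ = -4*y**2 - 3*y*z + 2*cos(2*y)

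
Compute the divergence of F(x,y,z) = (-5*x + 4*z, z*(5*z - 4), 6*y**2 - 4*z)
-9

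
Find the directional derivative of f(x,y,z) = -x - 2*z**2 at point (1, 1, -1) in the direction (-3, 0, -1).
-sqrt(10)/10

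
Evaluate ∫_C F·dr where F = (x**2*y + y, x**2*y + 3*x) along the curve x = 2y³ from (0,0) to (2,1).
59/10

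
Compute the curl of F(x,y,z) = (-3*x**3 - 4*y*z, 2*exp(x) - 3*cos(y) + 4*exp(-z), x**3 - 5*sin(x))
(4*exp(-z), -3*x**2 - 4*y + 5*cos(x), 4*z + 2*exp(x))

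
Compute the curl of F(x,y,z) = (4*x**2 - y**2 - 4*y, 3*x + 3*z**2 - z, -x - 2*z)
(1 - 6*z, 1, 2*y + 7)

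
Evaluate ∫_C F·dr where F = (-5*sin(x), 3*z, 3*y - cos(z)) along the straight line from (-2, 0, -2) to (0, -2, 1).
-1 - sin(2) - sin(1) - 5*cos(2)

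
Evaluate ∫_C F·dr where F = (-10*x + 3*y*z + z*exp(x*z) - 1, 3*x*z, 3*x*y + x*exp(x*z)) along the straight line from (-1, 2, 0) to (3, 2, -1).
-63 + exp(-3)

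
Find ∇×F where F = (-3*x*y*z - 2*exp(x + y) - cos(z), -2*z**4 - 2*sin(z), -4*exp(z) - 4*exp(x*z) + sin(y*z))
(8*z**3 + z*cos(y*z) + 2*cos(z), -3*x*y + 4*z*exp(x*z) + sin(z), 3*x*z + 2*exp(x + y))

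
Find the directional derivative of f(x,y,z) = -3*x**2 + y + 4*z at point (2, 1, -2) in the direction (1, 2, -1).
-7*sqrt(6)/3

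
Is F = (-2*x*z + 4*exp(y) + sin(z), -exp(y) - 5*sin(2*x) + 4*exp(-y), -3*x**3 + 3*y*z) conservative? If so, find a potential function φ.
No, ∇×F = (3*z, 9*x**2 - 2*x + cos(z), -4*exp(y) - 10*cos(2*x)) ≠ 0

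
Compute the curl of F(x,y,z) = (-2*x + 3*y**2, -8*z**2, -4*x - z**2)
(16*z, 4, -6*y)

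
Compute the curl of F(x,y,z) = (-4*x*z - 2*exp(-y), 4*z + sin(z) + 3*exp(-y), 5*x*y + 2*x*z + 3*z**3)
(5*x - cos(z) - 4, -4*x - 5*y - 2*z, -2*exp(-y))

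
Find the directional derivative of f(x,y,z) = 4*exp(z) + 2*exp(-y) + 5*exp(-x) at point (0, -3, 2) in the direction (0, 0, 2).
4*exp(2)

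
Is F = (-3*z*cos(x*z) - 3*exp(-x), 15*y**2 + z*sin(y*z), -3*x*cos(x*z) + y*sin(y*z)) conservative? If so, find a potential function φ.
Yes, F is conservative. φ = 5*y**3 - 3*sin(x*z) - cos(y*z) + 3*exp(-x)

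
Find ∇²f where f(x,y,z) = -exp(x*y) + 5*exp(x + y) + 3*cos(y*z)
-x**2*exp(x*y) - y**2*exp(x*y) - 3*y**2*cos(y*z) - 3*z**2*cos(y*z) + 10*exp(x + y)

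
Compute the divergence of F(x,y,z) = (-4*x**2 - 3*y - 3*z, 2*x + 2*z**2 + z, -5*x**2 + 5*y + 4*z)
4 - 8*x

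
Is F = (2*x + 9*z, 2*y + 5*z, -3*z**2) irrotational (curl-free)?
No, ∇×F = (-5, 9, 0)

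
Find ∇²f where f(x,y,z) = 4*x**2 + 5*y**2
18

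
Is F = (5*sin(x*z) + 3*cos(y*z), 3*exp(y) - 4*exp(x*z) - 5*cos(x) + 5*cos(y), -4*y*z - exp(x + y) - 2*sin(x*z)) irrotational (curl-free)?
No, ∇×F = (4*x*exp(x*z) - 4*z - exp(x + y), 5*x*cos(x*z) - 3*y*sin(y*z) + 2*z*cos(x*z) + exp(x + y), -4*z*exp(x*z) + 3*z*sin(y*z) + 5*sin(x))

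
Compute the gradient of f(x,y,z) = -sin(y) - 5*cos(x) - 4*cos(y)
(5*sin(x), 4*sin(y) - cos(y), 0)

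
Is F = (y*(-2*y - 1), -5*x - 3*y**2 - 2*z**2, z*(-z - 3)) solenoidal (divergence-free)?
No, ∇·F = -6*y - 2*z - 3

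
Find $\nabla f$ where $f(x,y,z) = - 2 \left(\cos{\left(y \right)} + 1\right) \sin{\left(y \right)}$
(0, -2*cos(y) - 2*cos(2*y), 0)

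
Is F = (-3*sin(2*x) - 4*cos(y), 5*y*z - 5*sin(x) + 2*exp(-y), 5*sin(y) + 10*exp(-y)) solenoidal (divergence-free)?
No, ∇·F = 5*z - 6*cos(2*x) - 2*exp(-y)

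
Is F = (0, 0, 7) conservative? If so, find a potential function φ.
Yes, F is conservative. φ = 7*z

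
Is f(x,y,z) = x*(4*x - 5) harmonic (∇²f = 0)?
No, ∇²f = 8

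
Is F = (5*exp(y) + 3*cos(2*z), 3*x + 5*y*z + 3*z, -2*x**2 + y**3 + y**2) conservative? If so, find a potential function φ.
No, ∇×F = (3*y**2 - 3*y - 3, 4*x - 6*sin(2*z), 3 - 5*exp(y)) ≠ 0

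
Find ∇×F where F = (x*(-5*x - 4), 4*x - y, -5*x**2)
(0, 10*x, 4)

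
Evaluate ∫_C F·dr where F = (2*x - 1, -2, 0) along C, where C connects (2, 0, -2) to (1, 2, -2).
-6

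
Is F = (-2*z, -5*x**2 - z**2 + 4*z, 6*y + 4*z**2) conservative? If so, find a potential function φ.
No, ∇×F = (2*z + 2, -2, -10*x) ≠ 0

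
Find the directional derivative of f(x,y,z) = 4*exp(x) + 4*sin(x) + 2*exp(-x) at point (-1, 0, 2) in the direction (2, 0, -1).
4*sqrt(5)*(-exp(2) + 2 + 2*E*cos(1))*exp(-1)/5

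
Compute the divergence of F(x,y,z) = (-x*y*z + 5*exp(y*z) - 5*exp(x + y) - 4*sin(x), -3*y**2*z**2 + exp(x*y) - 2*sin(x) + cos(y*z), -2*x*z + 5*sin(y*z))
x*exp(x*y) - 2*x - 6*y*z**2 - y*z + 5*y*cos(y*z) - z*sin(y*z) - 5*exp(x + y) - 4*cos(x)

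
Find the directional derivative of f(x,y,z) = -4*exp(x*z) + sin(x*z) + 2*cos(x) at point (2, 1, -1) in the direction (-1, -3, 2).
sqrt(14)*(-20 + 5*exp(2)*cos(2) + 2*exp(2)*sin(2))*exp(-2)/14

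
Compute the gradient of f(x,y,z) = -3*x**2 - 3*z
(-6*x, 0, -3)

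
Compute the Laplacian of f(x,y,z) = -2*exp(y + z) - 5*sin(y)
-4*exp(y + z) + 5*sin(y)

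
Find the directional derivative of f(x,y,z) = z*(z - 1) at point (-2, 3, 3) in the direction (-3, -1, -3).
-15*sqrt(19)/19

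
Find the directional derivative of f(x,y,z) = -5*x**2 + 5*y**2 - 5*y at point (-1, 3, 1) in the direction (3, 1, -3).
55*sqrt(19)/19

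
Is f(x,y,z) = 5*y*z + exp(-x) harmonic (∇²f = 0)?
No, ∇²f = exp(-x)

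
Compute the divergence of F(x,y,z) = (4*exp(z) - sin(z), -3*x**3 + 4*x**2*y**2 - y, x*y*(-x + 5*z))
8*x**2*y + 5*x*y - 1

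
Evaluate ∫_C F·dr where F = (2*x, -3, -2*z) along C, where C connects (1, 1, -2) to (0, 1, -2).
-1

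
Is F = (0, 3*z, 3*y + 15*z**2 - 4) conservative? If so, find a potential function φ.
Yes, F is conservative. φ = z*(3*y + 5*z**2 - 4)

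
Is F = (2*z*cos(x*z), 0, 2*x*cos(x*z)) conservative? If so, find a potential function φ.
Yes, F is conservative. φ = 2*sin(x*z)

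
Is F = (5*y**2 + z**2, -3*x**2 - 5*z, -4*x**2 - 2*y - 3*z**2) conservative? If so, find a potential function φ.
No, ∇×F = (3, 8*x + 2*z, -6*x - 10*y) ≠ 0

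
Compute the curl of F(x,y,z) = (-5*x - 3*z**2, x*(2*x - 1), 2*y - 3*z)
(2, -6*z, 4*x - 1)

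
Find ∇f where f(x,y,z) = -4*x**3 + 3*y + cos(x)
(-12*x**2 - sin(x), 3, 0)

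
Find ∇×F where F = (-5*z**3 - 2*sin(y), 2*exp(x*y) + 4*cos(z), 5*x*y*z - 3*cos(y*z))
(5*x*z + 3*z*sin(y*z) + 4*sin(z), 5*z*(-y - 3*z), 2*y*exp(x*y) + 2*cos(y))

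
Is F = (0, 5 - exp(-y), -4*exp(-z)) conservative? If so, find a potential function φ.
Yes, F is conservative. φ = 5*y + 4*exp(-z) + exp(-y)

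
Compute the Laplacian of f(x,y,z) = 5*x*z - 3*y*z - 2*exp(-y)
-2*exp(-y)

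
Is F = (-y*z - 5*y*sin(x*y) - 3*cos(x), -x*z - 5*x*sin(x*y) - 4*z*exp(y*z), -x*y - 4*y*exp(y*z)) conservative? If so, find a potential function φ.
Yes, F is conservative. φ = -x*y*z - 4*exp(y*z) - 3*sin(x) + 5*cos(x*y)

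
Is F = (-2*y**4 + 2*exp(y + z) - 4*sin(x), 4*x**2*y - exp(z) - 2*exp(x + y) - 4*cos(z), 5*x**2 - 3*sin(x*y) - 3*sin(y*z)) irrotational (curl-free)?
No, ∇×F = (-3*x*cos(x*y) - 3*z*cos(y*z) + exp(z) - 4*sin(z), -10*x + 3*y*cos(x*y) + 2*exp(y + z), 8*x*y + 8*y**3 - 2*exp(x + y) - 2*exp(y + z))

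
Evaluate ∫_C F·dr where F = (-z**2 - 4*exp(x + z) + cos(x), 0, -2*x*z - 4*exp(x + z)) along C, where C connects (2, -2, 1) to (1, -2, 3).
-4*exp(4) - 7 - sin(2) + sin(1) + 4*exp(3)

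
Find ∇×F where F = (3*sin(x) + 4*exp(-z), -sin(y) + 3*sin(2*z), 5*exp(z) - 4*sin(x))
(-6*cos(2*z), 4*cos(x) - 4*exp(-z), 0)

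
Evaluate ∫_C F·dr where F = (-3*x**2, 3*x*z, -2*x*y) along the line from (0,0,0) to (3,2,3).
-21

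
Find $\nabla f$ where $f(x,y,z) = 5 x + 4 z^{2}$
(5, 0, 8*z)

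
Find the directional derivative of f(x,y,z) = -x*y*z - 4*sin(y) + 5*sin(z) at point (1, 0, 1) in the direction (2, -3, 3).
15*sqrt(22)*(cos(1) + 1)/22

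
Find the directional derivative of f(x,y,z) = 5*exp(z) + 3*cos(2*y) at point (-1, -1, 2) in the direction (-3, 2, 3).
3*sqrt(22)*(4*sin(2) + 5*exp(2))/22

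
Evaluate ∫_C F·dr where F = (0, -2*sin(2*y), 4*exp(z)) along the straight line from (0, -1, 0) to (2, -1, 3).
-4 + 4*exp(3)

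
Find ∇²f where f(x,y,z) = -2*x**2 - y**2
-6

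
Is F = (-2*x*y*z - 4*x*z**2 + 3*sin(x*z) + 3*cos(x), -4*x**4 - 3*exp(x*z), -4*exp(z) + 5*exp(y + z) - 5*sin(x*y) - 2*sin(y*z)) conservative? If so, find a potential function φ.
No, ∇×F = (3*x*exp(x*z) - 5*x*cos(x*y) - 2*z*cos(y*z) + 5*exp(y + z), -2*x*y - 8*x*z + 3*x*cos(x*z) + 5*y*cos(x*y), -16*x**3 + 2*x*z - 3*z*exp(x*z)) ≠ 0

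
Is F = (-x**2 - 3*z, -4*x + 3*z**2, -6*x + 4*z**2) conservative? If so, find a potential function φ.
No, ∇×F = (-6*z, 3, -4) ≠ 0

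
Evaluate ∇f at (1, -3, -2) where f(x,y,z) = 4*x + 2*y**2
(4, -12, 0)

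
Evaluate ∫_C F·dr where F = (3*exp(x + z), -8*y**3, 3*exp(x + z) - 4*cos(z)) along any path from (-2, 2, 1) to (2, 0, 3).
-3*exp(-1) - 4*sin(3) + 4*sin(1) + 32 + 3*exp(5)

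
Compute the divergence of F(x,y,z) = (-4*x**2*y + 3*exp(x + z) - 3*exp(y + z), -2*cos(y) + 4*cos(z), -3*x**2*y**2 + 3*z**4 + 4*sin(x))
-8*x*y + 12*z**3 + 3*exp(x + z) + 2*sin(y)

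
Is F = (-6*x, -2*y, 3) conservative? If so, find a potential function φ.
Yes, F is conservative. φ = -3*x**2 - y**2 + 3*z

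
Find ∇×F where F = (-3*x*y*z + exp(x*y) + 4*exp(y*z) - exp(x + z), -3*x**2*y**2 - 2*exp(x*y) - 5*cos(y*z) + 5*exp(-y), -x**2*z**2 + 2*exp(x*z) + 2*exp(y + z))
(-5*y*sin(y*z) + 2*exp(y + z), -3*x*y + 2*x*z**2 + 4*y*exp(y*z) - 2*z*exp(x*z) - exp(x + z), -6*x*y**2 + 3*x*z - x*exp(x*y) - 2*y*exp(x*y) - 4*z*exp(y*z))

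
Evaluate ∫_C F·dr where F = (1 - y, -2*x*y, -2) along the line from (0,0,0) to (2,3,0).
-13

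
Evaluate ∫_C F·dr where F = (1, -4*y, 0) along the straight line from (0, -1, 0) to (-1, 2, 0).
-7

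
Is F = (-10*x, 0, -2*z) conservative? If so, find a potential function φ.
Yes, F is conservative. φ = -5*x**2 - z**2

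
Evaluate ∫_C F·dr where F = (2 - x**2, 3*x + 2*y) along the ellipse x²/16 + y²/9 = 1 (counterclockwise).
36*pi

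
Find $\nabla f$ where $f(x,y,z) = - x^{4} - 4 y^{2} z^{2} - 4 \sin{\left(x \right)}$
(-4*x**3 - 4*cos(x), -8*y*z**2, -8*y**2*z)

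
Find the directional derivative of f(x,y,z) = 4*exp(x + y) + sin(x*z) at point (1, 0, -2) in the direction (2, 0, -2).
sqrt(2)*(-3*cos(2) + 4*E)/2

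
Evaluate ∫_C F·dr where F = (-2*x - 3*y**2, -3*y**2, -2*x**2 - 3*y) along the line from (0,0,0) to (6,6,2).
-534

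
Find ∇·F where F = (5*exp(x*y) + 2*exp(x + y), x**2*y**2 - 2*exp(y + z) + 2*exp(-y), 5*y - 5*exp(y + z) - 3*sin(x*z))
((2*x**2*y - 3*x*cos(x*z) + 5*y*exp(x*y) + 2*exp(x + y) - 7*exp(y + z))*exp(y) - 2)*exp(-y)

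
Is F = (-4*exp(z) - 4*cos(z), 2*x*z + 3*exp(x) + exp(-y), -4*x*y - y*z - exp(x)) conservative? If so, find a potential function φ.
No, ∇×F = (-6*x - z, 4*y + exp(x) - 4*exp(z) + 4*sin(z), 2*z + 3*exp(x)) ≠ 0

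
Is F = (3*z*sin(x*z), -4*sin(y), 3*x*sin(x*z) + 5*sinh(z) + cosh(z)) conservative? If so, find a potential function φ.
Yes, F is conservative. φ = 4*cos(y) - 3*cos(x*z) + sinh(z) + 5*cosh(z)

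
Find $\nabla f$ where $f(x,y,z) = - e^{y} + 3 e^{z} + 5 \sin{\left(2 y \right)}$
(0, -exp(y) + 10*cos(2*y), 3*exp(z))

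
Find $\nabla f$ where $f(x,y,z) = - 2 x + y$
(-2, 1, 0)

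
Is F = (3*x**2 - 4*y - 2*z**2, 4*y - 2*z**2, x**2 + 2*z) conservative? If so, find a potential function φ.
No, ∇×F = (4*z, -2*x - 4*z, 4) ≠ 0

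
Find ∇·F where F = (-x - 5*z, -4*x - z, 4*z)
3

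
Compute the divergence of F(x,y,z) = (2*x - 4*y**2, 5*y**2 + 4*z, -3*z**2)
10*y - 6*z + 2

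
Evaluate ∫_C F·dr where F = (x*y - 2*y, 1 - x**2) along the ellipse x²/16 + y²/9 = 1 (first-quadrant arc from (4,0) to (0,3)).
-45 + 6*pi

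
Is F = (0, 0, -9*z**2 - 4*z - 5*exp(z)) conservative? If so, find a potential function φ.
Yes, F is conservative. φ = -3*z**3 - 2*z**2 - 5*exp(z)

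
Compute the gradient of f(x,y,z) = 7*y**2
(0, 14*y, 0)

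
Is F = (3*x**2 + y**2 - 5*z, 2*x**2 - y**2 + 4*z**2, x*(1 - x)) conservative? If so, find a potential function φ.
No, ∇×F = (-8*z, 2*x - 6, 4*x - 2*y) ≠ 0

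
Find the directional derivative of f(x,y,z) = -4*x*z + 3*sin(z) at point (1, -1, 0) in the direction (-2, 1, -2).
2/3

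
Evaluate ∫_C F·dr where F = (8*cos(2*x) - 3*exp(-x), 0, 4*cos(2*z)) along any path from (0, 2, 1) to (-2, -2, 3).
-3 - 2*sin(2) + 2*sin(6) - 4*sin(4) + 3*exp(2)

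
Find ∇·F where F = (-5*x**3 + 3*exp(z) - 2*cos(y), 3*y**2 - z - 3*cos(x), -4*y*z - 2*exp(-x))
-15*x**2 + 2*y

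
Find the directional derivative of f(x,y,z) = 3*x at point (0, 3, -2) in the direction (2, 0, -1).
6*sqrt(5)/5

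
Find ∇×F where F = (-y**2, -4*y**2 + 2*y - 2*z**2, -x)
(4*z, 1, 2*y)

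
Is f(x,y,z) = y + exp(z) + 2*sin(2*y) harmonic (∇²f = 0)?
No, ∇²f = exp(z) - 8*sin(2*y)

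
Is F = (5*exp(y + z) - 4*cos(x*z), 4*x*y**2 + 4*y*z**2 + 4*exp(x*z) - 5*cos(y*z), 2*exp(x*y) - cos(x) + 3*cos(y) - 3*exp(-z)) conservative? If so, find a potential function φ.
No, ∇×F = (2*x*exp(x*y) - 4*x*exp(x*z) - 8*y*z - 5*y*sin(y*z) - 3*sin(y), 4*x*sin(x*z) - 2*y*exp(x*y) + 5*exp(y + z) - sin(x), 4*y**2 + 4*z*exp(x*z) - 5*exp(y + z)) ≠ 0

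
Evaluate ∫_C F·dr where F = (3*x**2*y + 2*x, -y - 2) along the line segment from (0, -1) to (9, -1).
-648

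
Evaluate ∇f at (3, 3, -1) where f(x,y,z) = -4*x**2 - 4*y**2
(-24, -24, 0)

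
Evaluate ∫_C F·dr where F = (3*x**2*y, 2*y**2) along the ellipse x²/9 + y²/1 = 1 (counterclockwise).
-81*pi/4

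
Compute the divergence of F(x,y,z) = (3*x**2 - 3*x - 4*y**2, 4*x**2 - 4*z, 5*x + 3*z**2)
6*x + 6*z - 3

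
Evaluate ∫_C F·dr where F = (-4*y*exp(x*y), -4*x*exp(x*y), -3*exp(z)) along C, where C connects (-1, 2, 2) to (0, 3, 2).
-4 + 4*exp(-2)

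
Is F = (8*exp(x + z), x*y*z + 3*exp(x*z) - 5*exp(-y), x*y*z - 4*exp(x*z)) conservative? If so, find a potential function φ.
No, ∇×F = (x*(-y + z - 3*exp(x*z)), -y*z + 4*z*exp(x*z) + 8*exp(x + z), z*(y + 3*exp(x*z))) ≠ 0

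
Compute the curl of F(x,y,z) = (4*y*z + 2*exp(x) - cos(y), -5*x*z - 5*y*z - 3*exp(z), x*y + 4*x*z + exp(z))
(6*x + 5*y + 3*exp(z), 3*y - 4*z, -9*z - sin(y))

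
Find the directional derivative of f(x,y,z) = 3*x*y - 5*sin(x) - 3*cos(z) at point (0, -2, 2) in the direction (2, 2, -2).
sqrt(3)*(-11/3 - sin(2))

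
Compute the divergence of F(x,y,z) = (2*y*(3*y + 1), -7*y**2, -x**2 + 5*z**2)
-14*y + 10*z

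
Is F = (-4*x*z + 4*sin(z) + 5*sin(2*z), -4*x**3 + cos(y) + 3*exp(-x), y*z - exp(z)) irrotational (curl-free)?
No, ∇×F = (z, -4*x + 4*cos(z) + 10*cos(2*z), -12*x**2 - 3*exp(-x))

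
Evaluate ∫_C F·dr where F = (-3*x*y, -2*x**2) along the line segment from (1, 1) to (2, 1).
-9/2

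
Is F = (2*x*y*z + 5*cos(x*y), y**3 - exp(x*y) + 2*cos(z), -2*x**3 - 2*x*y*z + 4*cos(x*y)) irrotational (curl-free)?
No, ∇×F = (-2*x*z - 4*x*sin(x*y) + 2*sin(z), 6*x**2 + 2*x*y + 2*y*z + 4*y*sin(x*y), -2*x*z + 5*x*sin(x*y) - y*exp(x*y))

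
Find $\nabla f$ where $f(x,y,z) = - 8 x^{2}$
(-16*x, 0, 0)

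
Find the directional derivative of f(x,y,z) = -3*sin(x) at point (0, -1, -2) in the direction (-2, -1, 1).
sqrt(6)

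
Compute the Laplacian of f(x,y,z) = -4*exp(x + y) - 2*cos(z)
-8*exp(x + y) + 2*cos(z)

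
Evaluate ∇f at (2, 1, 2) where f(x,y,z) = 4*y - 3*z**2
(0, 4, -12)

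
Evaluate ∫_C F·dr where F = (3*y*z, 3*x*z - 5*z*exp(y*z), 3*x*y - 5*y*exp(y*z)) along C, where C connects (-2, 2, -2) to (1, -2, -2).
-10*sinh(4) - 12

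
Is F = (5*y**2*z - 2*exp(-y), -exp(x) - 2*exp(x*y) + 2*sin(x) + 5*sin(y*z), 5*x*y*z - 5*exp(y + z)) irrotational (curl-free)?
No, ∇×F = (5*x*z - 5*y*cos(y*z) - 5*exp(y + z), 5*y*(y - z), -10*y*z - 2*y*exp(x*y) - exp(x) + 2*cos(x) - 2*exp(-y))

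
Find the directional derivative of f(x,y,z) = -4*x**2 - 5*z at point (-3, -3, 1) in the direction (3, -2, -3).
87*sqrt(22)/22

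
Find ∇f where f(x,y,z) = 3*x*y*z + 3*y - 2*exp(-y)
(3*y*z, 3*x*z + 3 + 2*exp(-y), 3*x*y)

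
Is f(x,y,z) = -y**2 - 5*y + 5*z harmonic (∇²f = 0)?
No, ∇²f = -2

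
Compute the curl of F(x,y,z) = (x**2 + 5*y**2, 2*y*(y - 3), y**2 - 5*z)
(2*y, 0, -10*y)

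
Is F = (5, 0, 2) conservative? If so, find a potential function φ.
Yes, F is conservative. φ = 5*x + 2*z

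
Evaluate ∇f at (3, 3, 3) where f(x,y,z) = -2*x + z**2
(-2, 0, 6)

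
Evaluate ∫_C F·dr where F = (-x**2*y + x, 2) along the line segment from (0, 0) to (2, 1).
2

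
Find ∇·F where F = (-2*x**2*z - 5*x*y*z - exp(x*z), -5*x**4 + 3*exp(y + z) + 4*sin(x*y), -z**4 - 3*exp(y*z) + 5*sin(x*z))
-4*x*z + 4*x*cos(x*y) + 5*x*cos(x*z) - 5*y*z - 3*y*exp(y*z) - 4*z**3 - z*exp(x*z) + 3*exp(y + z)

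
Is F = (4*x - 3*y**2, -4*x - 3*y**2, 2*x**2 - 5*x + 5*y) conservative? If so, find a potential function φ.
No, ∇×F = (5, 5 - 4*x, 6*y - 4) ≠ 0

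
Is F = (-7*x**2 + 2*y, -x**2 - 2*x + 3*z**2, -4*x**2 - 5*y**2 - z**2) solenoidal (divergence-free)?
No, ∇·F = -14*x - 2*z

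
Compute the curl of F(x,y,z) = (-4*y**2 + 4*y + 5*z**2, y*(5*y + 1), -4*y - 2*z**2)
(-4, 10*z, 8*y - 4)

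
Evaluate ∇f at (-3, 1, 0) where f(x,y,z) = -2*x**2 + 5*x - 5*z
(17, 0, -5)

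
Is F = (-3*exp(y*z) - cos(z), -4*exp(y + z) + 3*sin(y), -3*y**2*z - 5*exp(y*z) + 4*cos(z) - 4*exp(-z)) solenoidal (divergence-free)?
No, ∇·F = -3*y**2 - 5*y*exp(y*z) - 4*exp(y + z) - 4*sin(z) + 3*cos(y) + 4*exp(-z)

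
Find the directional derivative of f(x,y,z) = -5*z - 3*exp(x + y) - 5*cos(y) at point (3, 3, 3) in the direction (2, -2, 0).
-5*sqrt(2)*sin(3)/2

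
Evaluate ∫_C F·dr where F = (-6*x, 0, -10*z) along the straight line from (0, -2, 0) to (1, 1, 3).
-48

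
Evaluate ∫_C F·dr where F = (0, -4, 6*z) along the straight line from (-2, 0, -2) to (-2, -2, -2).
8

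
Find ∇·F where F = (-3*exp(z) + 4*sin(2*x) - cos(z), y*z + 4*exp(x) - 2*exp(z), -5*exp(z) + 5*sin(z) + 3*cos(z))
z - 5*exp(z) - 3*sin(z) + 8*cos(2*x) + 5*cos(z)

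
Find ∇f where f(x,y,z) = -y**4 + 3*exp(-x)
(-3*exp(-x), -4*y**3, 0)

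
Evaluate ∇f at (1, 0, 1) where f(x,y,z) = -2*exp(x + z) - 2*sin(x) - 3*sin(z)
(-2*exp(2) - 2*cos(1), 0, -2*exp(2) - 3*cos(1))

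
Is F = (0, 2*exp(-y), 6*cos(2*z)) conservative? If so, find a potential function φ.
Yes, F is conservative. φ = 3*sin(2*z) - 2*exp(-y)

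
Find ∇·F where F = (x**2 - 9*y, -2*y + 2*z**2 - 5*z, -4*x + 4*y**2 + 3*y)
2*x - 2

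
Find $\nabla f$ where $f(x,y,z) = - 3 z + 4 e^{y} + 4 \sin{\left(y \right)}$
(0, 4*exp(y) + 4*cos(y), -3)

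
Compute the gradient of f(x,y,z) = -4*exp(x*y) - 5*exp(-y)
(-4*y*exp(x*y), -4*x*exp(x*y) + 5*exp(-y), 0)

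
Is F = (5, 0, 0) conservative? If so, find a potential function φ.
Yes, F is conservative. φ = 5*x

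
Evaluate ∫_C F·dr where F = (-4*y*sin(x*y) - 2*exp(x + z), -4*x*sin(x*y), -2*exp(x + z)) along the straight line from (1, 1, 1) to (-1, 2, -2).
-4*cos(1) + 4*cos(2) - 2*exp(-3) + 2*exp(2)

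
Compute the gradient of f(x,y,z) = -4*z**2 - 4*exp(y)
(0, -4*exp(y), -8*z)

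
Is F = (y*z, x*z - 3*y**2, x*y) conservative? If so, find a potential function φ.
Yes, F is conservative. φ = y*(x*z - y**2)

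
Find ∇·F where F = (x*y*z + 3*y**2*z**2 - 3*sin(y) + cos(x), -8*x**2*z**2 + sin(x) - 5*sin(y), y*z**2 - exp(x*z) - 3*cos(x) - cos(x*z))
-x*exp(x*z) + x*sin(x*z) + 3*y*z - sin(x) - 5*cos(y)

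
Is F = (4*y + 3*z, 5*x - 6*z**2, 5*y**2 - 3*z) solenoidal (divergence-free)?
No, ∇·F = -3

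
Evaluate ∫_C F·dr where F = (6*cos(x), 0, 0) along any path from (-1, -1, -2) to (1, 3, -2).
12*sin(1)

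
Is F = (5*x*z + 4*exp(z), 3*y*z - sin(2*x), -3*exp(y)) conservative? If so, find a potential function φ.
No, ∇×F = (-3*y - 3*exp(y), 5*x + 4*exp(z), -2*cos(2*x)) ≠ 0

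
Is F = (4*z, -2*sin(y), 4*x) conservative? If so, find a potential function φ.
Yes, F is conservative. φ = 4*x*z + 2*cos(y)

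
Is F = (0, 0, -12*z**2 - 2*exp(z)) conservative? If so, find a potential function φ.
Yes, F is conservative. φ = -4*z**3 - 2*exp(z)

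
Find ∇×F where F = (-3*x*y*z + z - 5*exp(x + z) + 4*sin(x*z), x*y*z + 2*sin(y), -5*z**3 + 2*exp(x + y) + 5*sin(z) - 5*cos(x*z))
(-x*y + 2*exp(x + y), -3*x*y + 4*x*cos(x*z) - 5*z*sin(x*z) - 2*exp(x + y) - 5*exp(x + z) + 1, z*(3*x + y))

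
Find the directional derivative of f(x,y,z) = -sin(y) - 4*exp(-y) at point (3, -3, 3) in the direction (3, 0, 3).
0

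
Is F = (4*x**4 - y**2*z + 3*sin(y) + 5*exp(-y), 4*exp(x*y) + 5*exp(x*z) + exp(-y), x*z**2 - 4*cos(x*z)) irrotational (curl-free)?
No, ∇×F = (-5*x*exp(x*z), -y**2 - z**2 - 4*z*sin(x*z), 2*y*z + 4*y*exp(x*y) + 5*z*exp(x*z) - 3*cos(y) + 5*exp(-y))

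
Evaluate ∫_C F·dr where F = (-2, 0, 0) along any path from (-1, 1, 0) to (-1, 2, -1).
0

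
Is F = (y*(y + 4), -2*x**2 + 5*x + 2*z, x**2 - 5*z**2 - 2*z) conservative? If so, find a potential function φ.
No, ∇×F = (-2, -2*x, -4*x - 2*y + 1) ≠ 0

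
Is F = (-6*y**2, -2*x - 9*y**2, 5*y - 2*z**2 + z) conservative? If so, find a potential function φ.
No, ∇×F = (5, 0, 12*y - 2) ≠ 0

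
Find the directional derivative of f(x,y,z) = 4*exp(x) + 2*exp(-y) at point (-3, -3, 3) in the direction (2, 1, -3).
sqrt(14)*(4 - exp(6))*exp(-3)/7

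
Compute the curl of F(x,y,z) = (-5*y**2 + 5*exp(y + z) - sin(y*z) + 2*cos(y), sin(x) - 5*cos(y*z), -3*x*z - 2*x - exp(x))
(-5*y*sin(y*z), -y*cos(y*z) + 3*z + exp(x) + 5*exp(y + z) + 2, 10*y + z*cos(y*z) - 5*exp(y + z) + 2*sin(y) + cos(x))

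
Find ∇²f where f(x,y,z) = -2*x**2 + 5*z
-4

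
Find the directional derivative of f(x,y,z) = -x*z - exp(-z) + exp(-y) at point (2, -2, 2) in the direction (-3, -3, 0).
sqrt(2)*(2 + exp(2))/2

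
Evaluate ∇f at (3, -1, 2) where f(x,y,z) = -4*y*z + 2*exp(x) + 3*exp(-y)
(2*exp(3), -3*E - 8, 4)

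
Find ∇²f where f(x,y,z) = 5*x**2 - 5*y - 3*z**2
4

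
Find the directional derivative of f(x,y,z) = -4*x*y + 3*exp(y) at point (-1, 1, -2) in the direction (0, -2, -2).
sqrt(2)*(-3*E - 4)/2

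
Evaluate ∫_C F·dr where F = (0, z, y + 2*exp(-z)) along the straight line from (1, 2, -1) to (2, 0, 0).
2*E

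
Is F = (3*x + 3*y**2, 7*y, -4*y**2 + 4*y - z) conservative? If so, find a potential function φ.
No, ∇×F = (4 - 8*y, 0, -6*y) ≠ 0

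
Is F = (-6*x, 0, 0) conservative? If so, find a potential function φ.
Yes, F is conservative. φ = -3*x**2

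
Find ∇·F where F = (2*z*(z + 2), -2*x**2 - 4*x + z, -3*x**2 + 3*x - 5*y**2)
0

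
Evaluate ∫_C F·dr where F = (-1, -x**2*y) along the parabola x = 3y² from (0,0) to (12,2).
-108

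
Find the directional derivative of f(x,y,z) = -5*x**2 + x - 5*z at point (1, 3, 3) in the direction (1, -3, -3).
6*sqrt(19)/19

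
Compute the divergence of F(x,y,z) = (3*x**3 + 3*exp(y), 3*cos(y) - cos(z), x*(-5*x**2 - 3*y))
9*x**2 - 3*sin(y)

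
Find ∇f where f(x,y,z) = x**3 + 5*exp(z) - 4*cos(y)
(3*x**2, 4*sin(y), 5*exp(z))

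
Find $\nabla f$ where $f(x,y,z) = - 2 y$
(0, -2, 0)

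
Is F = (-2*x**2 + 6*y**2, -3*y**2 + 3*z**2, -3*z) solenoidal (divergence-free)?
No, ∇·F = -4*x - 6*y - 3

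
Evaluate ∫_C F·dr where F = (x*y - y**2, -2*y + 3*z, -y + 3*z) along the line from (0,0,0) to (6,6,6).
54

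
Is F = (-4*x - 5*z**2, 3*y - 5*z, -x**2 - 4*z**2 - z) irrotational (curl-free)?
No, ∇×F = (5, 2*x - 10*z, 0)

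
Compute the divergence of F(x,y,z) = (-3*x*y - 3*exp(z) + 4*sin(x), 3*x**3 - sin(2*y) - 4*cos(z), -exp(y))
-3*y + 4*cos(x) - 2*cos(2*y)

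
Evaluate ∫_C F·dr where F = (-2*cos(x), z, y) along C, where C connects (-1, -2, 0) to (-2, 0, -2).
-2*sin(1) + 2*sin(2)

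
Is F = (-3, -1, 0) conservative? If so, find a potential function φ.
Yes, F is conservative. φ = -3*x - y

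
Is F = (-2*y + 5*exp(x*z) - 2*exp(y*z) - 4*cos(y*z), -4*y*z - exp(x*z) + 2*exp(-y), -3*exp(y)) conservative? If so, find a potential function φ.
No, ∇×F = (x*exp(x*z) + 4*y - 3*exp(y), 5*x*exp(x*z) - 2*y*exp(y*z) + 4*y*sin(y*z), -z*exp(x*z) + 2*z*exp(y*z) - 4*z*sin(y*z) + 2) ≠ 0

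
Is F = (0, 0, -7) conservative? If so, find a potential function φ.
Yes, F is conservative. φ = -7*z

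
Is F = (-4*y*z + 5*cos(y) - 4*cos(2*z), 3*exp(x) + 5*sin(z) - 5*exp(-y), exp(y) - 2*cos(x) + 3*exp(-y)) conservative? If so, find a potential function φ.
No, ∇×F = (exp(y) - 5*cos(z) - 3*exp(-y), -4*y - 2*sin(x) + 8*sin(2*z), 4*z + 3*exp(x) + 5*sin(y)) ≠ 0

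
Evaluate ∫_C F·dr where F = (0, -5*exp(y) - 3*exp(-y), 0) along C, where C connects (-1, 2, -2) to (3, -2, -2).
16*sinh(2)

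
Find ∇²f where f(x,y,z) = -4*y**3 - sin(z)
-24*y + sin(z)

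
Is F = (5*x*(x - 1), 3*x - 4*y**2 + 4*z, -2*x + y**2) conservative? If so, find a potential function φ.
No, ∇×F = (2*y - 4, 2, 3) ≠ 0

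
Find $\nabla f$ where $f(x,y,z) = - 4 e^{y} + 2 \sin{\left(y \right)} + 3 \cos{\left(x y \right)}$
(-3*y*sin(x*y), -3*x*sin(x*y) - 4*exp(y) + 2*cos(y), 0)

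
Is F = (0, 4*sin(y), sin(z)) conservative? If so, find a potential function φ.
Yes, F is conservative. φ = -4*cos(y) - cos(z)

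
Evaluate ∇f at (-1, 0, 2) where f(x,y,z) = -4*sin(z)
(0, 0, -4*cos(2))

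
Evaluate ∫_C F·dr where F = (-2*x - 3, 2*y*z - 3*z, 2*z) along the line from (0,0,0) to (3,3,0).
-18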